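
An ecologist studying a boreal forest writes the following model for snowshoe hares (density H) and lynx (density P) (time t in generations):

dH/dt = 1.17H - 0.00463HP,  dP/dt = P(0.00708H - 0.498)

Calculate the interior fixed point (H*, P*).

Set dP/dt = 0 with P > 0: 0.00708H - 0.498 = 0, so H* = 0.498/0.00708 = 70.3.
Set dH/dt = 0 with H > 0: 1.17 - 0.00463P = 0, so P* = 1.17/0.00463 = 253.

H* ≈ 70.3, P* ≈ 253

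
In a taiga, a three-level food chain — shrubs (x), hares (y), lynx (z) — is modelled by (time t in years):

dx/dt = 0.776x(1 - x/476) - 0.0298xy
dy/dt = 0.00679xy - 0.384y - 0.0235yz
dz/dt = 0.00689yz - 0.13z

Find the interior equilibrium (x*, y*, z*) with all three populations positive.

From dz/dt = 0: 0.00689y* = 0.13, so y* = 18.9.
From dx/dt = 0: 0.776(1 - x*/476) = 0.0298·18.9, giving x* = 476·(1 - 0.725) = 131.
From dy/dt = 0: 0.00679·131 - 0.384 = 0.0235z*, so z* = 0.506/0.0235 = 21.5.

x* ≈ 131, y* ≈ 18.9, z* ≈ 21.5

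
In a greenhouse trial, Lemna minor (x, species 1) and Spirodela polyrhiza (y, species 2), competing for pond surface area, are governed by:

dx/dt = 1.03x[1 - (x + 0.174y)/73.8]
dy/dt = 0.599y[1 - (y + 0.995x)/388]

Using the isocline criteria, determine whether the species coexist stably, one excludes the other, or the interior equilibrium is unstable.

stable coexistence

Compare the nullcline intercepts: K1/α12 = 73.8/0.174 = 424 > K2 = 388; K2/α21 = 388/0.995 = 390 > K1 = 73.8.
Since both inequalities hold, each species can invade when rare, so the interior equilibrium is stable.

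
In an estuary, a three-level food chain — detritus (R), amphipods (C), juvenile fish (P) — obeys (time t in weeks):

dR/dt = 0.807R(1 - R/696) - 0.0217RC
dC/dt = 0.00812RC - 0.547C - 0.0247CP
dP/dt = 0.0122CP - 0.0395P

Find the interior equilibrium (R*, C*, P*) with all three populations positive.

R* ≈ 635, C* ≈ 3.24, P* ≈ 187

From dP/dt = 0: 0.0122C* = 0.0395, so C* = 3.24.
From dR/dt = 0: 0.807(1 - R*/696) = 0.0217·3.24, giving R* = 696·(1 - 0.0871) = 635.
From dC/dt = 0: 0.00812·635 - 0.547 = 0.0247P*, so P* = 4.61/0.0247 = 187.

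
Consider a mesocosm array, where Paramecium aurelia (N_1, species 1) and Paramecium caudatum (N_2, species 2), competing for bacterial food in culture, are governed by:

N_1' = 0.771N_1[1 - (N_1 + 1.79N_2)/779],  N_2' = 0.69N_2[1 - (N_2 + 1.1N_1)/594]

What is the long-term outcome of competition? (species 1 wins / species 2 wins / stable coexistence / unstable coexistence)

Compare the nullcline intercepts: K1/α12 = 779/1.79 = 435 < K2 = 594; K2/α21 = 594/1.1 = 540 < K1 = 779.
Since both are reversed, neither can invade when rare; the interior point is a saddle.

unstable coexistence (outcome depends on initial conditions)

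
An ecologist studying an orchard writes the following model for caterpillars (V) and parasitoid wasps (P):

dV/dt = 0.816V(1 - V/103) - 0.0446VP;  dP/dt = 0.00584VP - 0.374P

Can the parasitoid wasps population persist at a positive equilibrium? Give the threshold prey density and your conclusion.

The predator equation gives dP/dt > 0 only when V > 0.374/0.00584 = 64.
Without the predator, V → K = 103. Since 103 > 64, the predator can invade and persist.

Threshold V = 64; K > 64, so yes, the predator persists.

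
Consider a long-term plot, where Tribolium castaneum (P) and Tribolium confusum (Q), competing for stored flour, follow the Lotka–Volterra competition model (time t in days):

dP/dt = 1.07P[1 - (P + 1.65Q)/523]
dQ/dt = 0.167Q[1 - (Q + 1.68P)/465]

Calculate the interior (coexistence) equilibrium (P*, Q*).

Setting both brackets to zero gives the nullclines P + 1.65Q = 523 and 1.68P + Q = 465.
Substituting Q = 465 - 1.68P into the first: P(1 - 1.65·1.68) = 523 - 1.65·465.
So P* = -244/-1.77 = 138, and then Q* = 465 - 1.68·138 = 233.

P* ≈ 138, Q* ≈ 233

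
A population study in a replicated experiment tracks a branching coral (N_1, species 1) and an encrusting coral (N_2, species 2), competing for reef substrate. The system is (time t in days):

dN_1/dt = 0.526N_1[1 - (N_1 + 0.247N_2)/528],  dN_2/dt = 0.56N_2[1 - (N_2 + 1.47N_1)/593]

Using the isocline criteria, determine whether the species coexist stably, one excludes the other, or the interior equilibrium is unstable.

Compare the nullcline intercepts: K1/α12 = 528/0.247 = 2140 > K2 = 593; K2/α21 = 593/1.47 = 403 < K1 = 528.
Since the inequalities point opposite ways, species 1 can invade but species 2 cannot.

species 1 excludes species 2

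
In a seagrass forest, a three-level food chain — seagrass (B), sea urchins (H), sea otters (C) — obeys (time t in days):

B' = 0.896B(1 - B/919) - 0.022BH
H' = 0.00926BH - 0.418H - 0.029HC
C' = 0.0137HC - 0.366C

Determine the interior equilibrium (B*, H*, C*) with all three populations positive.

From dC/dt = 0: 0.0137H* = 0.366, so H* = 26.7.
From dB/dt = 0: 0.896(1 - B*/919) = 0.022·26.7, giving B* = 919·(1 - 0.656) = 316.
From dH/dt = 0: 0.00926·316 - 0.418 = 0.029C*, so C* = 2.51/0.029 = 86.5.

B* ≈ 316, H* ≈ 26.7, C* ≈ 86.5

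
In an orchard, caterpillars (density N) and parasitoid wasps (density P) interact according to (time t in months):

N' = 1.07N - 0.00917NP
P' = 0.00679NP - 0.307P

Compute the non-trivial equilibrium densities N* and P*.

N* ≈ 45.2, P* ≈ 117

Set dP/dt = 0 with P > 0: 0.00679N - 0.307 = 0, so N* = 0.307/0.00679 = 45.2.
Set dN/dt = 0 with N > 0: 1.07 - 0.00917P = 0, so P* = 1.07/0.00917 = 117.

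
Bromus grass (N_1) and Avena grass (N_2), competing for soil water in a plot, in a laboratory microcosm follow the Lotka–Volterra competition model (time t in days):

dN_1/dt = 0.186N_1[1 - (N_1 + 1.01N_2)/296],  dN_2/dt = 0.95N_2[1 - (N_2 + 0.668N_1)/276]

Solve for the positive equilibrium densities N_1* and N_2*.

N_1* ≈ 53, N_2* ≈ 241

Setting both brackets to zero gives the nullclines N_1 + 1.01N_2 = 296 and 0.668N_1 + N_2 = 276.
Substituting N_2 = 276 - 0.668N_1 into the first: N_1(1 - 1.01·0.668) = 296 - 1.01·276.
So N_1* = 17.2/0.325 = 53, and then N_2* = 276 - 0.668·53 = 241.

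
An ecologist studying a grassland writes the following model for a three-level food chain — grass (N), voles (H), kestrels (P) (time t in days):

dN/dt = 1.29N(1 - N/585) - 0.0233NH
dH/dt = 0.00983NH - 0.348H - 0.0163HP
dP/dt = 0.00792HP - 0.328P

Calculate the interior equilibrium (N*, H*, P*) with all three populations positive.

N* ≈ 147, H* ≈ 41.4, P* ≈ 67.5

From dP/dt = 0: 0.00792H* = 0.328, so H* = 41.4.
From dN/dt = 0: 1.29(1 - N*/585) = 0.0233·41.4, giving N* = 585·(1 - 0.748) = 147.
From dH/dt = 0: 0.00983·147 - 0.348 = 0.0163P*, so P* = 1.1/0.0163 = 67.5.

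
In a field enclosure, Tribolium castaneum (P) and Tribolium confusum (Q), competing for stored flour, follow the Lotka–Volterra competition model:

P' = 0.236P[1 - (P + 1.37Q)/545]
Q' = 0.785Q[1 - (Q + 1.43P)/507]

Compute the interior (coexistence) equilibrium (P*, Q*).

Setting both brackets to zero gives the nullclines P + 1.37Q = 545 and 1.43P + Q = 507.
Substituting Q = 507 - 1.43P into the first: P(1 - 1.37·1.43) = 545 - 1.37·507.
So P* = -150/-0.959 = 156, and then Q* = 507 - 1.43·156 = 284.

P* ≈ 156, Q* ≈ 284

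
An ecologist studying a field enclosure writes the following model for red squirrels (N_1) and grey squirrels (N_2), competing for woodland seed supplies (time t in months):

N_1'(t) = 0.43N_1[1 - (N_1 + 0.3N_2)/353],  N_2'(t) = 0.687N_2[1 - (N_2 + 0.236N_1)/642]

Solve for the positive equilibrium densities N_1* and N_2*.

Setting both brackets to zero gives the nullclines N_1 + 0.3N_2 = 353 and 0.236N_1 + N_2 = 642.
Substituting N_2 = 642 - 0.236N_1 into the first: N_1(1 - 0.3·0.236) = 353 - 0.3·642.
So N_1* = 160/0.929 = 173, and then N_2* = 642 - 0.236·173 = 601.

N_1* ≈ 173, N_2* ≈ 601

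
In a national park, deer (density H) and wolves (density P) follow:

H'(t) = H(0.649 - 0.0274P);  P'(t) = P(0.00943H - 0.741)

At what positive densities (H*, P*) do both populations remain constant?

Set dP/dt = 0 with P > 0: 0.00943H - 0.741 = 0, so H* = 0.741/0.00943 = 78.6.
Set dH/dt = 0 with H > 0: 0.649 - 0.0274P = 0, so P* = 0.649/0.0274 = 23.7.

H* ≈ 78.6, P* ≈ 23.7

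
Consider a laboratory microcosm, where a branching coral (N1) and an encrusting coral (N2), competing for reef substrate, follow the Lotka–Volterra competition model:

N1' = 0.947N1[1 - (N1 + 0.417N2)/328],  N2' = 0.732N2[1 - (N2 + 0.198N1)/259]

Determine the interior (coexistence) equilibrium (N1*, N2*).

Setting both brackets to zero gives the nullclines N1 + 0.417N2 = 328 and 0.198N1 + N2 = 259.
Substituting N2 = 259 - 0.198N1 into the first: N1(1 - 0.417·0.198) = 328 - 0.417·259.
So N1* = 220/0.917 = 240, and then N2* = 259 - 0.198·240 = 212.

N1* ≈ 240, N2* ≈ 212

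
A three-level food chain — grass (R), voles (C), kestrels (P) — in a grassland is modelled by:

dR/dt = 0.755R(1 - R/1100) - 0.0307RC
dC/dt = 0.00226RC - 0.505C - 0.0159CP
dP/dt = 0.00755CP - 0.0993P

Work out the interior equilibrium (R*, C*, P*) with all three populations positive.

From dP/dt = 0: 0.00755C* = 0.0993, so C* = 13.2.
From dR/dt = 0: 0.755(1 - R*/1100) = 0.0307·13.2, giving R* = 1100·(1 - 0.535) = 512.
From dC/dt = 0: 0.00226·512 - 0.505 = 0.0159P*, so P* = 0.651/0.0159 = 41.

R* ≈ 512, C* ≈ 13.2, P* ≈ 41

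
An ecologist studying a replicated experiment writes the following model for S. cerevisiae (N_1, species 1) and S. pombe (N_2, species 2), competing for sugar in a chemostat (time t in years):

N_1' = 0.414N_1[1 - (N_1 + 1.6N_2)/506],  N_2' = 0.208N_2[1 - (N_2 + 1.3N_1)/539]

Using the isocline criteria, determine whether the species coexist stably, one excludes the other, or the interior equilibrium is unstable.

unstable coexistence (outcome depends on initial conditions)

Compare the nullcline intercepts: K1/α12 = 506/1.6 = 316 < K2 = 539; K2/α21 = 539/1.3 = 415 < K1 = 506.
Since both are reversed, neither can invade when rare; the interior point is a saddle.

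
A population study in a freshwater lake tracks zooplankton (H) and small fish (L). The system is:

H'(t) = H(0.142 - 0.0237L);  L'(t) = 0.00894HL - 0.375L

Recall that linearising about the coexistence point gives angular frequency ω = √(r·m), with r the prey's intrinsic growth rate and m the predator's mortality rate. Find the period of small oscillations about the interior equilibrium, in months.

Here r = 0.142 and m = 0.375, so r·m = 0.0532.
ω = √0.0532 = 0.231 per month, hence T = 2π/ω ≈ 27.2 months.

T ≈ 27.2 months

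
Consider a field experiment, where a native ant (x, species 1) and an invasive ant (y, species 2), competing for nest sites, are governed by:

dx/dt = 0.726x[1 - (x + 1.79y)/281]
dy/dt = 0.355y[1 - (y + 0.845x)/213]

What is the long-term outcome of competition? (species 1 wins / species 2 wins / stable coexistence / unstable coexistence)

unstable coexistence (outcome depends on initial conditions)

Compare the nullcline intercepts: K1/α12 = 281/1.79 = 157 < K2 = 213; K2/α21 = 213/0.845 = 252 < K1 = 281.
Since both are reversed, neither can invade when rare; the interior point is a saddle.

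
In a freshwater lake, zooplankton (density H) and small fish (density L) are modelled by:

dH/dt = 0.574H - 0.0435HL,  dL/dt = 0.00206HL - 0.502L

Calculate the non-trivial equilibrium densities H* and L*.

H* ≈ 244, L* ≈ 13.2

Set dL/dt = 0 with L > 0: 0.00206H - 0.502 = 0, so H* = 0.502/0.00206 = 244.
Set dH/dt = 0 with H > 0: 0.574 - 0.0435L = 0, so L* = 0.574/0.0435 = 13.2.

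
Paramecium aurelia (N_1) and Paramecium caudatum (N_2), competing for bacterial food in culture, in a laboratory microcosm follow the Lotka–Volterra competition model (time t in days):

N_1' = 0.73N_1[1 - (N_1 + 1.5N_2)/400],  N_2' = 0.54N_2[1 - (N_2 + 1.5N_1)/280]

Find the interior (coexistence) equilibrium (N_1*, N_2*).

N_1* ≈ 16, N_2* ≈ 256

Setting both brackets to zero gives the nullclines N_1 + 1.5N_2 = 400 and 1.5N_1 + N_2 = 280.
Substituting N_2 = 280 - 1.5N_1 into the first: N_1(1 - 1.5·1.5) = 400 - 1.5·280.
So N_1* = -20/-1.25 = 16, and then N_2* = 280 - 1.5·16 = 256.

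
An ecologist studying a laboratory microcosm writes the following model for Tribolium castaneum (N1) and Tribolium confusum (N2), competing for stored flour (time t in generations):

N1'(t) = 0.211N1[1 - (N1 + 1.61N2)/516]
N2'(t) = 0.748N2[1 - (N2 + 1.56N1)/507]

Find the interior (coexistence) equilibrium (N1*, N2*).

N1* ≈ 199, N2* ≈ 197

Setting both brackets to zero gives the nullclines N1 + 1.61N2 = 516 and 1.56N1 + N2 = 507.
Substituting N2 = 507 - 1.56N1 into the first: N1(1 - 1.61·1.56) = 516 - 1.61·507.
So N1* = -300/-1.51 = 199, and then N2* = 507 - 1.56·199 = 197.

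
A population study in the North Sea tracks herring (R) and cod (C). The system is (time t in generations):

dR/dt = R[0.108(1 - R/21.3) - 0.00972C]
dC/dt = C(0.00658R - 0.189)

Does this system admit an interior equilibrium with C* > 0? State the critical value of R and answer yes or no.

Threshold R = 28.7; K < 28.7, so no, the predator goes extinct.

The predator equation gives dC/dt > 0 only when R > 0.189/0.00658 = 28.7.
Without the predator, R → K = 21.3. Since 21.3 < 28.7, the predator cannot invade.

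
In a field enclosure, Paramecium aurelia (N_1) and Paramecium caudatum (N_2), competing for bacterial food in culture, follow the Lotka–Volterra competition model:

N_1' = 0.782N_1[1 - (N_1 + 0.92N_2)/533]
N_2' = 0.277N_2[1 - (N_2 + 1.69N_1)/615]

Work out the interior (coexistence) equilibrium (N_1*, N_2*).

Setting both brackets to zero gives the nullclines N_1 + 0.92N_2 = 533 and 1.69N_1 + N_2 = 615.
Substituting N_2 = 615 - 1.69N_1 into the first: N_1(1 - 0.92·1.69) = 533 - 0.92·615.
So N_1* = -32.8/-0.555 = 59.1, and then N_2* = 615 - 1.69·59.1 = 515.

N_1* ≈ 59.1, N_2* ≈ 515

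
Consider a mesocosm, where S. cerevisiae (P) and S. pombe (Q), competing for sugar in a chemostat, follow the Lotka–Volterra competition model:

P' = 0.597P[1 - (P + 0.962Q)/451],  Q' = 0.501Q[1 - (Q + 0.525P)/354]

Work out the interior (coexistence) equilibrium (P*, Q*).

Setting both brackets to zero gives the nullclines P + 0.962Q = 451 and 0.525P + Q = 354.
Substituting Q = 354 - 0.525P into the first: P(1 - 0.962·0.525) = 451 - 0.962·354.
So P* = 110/0.495 = 223, and then Q* = 354 - 0.525·223 = 237.

P* ≈ 223, Q* ≈ 237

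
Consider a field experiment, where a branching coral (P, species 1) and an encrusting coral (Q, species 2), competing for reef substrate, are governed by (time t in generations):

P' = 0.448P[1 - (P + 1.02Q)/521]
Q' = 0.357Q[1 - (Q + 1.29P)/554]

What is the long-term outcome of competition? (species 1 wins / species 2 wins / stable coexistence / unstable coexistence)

unstable coexistence (outcome depends on initial conditions)

Compare the nullcline intercepts: K1/α12 = 521/1.02 = 511 < K2 = 554; K2/α21 = 554/1.29 = 429 < K1 = 521.
Since both are reversed, neither can invade when rare; the interior point is a saddle.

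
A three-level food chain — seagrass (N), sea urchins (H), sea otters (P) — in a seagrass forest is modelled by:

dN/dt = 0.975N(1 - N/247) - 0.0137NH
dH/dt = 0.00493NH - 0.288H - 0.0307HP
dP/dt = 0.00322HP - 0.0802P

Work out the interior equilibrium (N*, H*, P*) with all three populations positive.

From dP/dt = 0: 0.00322H* = 0.0802, so H* = 24.9.
From dN/dt = 0: 0.975(1 - N*/247) = 0.0137·24.9, giving N* = 247·(1 - 0.35) = 161.
From dH/dt = 0: 0.00493·161 - 0.288 = 0.0307P*, so P* = 0.504/0.0307 = 16.4.

N* ≈ 161, H* ≈ 24.9, P* ≈ 16.4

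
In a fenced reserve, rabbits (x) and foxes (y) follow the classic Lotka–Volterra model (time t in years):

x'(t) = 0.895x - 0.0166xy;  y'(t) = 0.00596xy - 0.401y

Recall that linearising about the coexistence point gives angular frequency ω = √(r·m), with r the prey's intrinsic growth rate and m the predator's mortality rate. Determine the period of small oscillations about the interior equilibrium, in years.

Here r = 0.895 and m = 0.401, so r·m = 0.359.
ω = √0.359 = 0.599 per year, hence T = 2π/ω ≈ 10.5 years.

T ≈ 10.5 years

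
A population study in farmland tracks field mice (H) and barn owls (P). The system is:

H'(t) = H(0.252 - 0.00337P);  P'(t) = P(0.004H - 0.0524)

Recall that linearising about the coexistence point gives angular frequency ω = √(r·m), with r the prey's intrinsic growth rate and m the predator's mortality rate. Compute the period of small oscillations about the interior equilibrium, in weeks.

Here r = 0.252 and m = 0.0524, so r·m = 0.0132.
ω = √0.0132 = 0.115 per week, hence T = 2π/ω ≈ 54.7 weeks.

T ≈ 54.7 weeks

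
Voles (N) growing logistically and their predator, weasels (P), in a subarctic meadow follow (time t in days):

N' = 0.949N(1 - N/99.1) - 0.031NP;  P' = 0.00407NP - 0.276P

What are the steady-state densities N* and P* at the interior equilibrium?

From dP/dt = 0 with P > 0: 0.00407N* = 0.276, so N* = 67.8.
Substitute into dN/dt = 0: 0.949(1 - 67.8/99.1) = 0.031P*.
The bracket is 0.316, giving P* = 0.3/0.031 = 9.66.

N* ≈ 67.8, P* ≈ 9.66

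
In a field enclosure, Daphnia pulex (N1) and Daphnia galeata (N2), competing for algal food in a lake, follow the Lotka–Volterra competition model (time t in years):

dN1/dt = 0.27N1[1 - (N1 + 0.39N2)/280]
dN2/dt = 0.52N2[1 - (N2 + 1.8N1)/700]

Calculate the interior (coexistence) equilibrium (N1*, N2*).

N1* ≈ 23.5, N2* ≈ 658

Setting both brackets to zero gives the nullclines N1 + 0.39N2 = 280 and 1.8N1 + N2 = 700.
Substituting N2 = 700 - 1.8N1 into the first: N1(1 - 0.39·1.8) = 280 - 0.39·700.
So N1* = 7/0.298 = 23.5, and then N2* = 700 - 1.8·23.5 = 658.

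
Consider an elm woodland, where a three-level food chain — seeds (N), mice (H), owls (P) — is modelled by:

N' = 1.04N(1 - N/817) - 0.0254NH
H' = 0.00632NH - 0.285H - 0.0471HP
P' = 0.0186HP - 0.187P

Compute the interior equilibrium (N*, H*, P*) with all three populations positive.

From dP/dt = 0: 0.0186H* = 0.187, so H* = 10.1.
From dN/dt = 0: 1.04(1 - N*/817) = 0.0254·10.1, giving N* = 817·(1 - 0.246) = 616.
From dH/dt = 0: 0.00632·616 - 0.285 = 0.0471P*, so P* = 3.61/0.0471 = 76.7.

N* ≈ 616, H* ≈ 10.1, P* ≈ 76.7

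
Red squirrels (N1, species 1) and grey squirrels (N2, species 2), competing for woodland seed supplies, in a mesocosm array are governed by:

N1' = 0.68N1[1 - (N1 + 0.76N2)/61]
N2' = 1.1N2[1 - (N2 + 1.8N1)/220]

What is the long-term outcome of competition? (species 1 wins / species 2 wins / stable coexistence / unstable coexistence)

Compare the nullcline intercepts: K1/α12 = 61/0.76 = 80.3 < K2 = 220; K2/α21 = 220/1.8 = 122 > K1 = 61.
Since the inequalities point opposite ways, species 2 can invade but species 1 cannot.

species 2 excludes species 1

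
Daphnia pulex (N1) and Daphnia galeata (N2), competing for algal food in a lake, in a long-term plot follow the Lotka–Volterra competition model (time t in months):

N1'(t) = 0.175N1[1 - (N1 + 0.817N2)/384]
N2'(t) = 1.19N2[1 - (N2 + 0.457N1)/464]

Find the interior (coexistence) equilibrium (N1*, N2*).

Setting both brackets to zero gives the nullclines N1 + 0.817N2 = 384 and 0.457N1 + N2 = 464.
Substituting N2 = 464 - 0.457N1 into the first: N1(1 - 0.817·0.457) = 384 - 0.817·464.
So N1* = 4.91/0.627 = 7.84, and then N2* = 464 - 0.457·7.84 = 460.

N1* ≈ 7.84, N2* ≈ 460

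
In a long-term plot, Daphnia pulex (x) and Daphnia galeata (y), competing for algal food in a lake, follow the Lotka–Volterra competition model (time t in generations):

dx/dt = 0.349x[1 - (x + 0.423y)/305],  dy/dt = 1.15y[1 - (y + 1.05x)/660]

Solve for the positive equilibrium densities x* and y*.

Setting both brackets to zero gives the nullclines x + 0.423y = 305 and 1.05x + y = 660.
Substituting y = 660 - 1.05x into the first: x(1 - 0.423·1.05) = 305 - 0.423·660.
So x* = 25.8/0.556 = 46.5, and then y* = 660 - 1.05·46.5 = 611.

x* ≈ 46.5, y* ≈ 611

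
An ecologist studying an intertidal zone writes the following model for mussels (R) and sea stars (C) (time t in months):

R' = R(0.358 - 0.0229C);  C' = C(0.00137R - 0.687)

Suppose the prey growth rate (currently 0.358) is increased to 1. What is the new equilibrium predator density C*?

C* ≈ 43.7

At the interior fixed point, setting dR/dt = 0 with R > 0 fixes C* = (prey growth rate)/(RC coefficient) — independent of the other coefficients.
With the change, C* = 1/0.0229 = 43.7; it rises from 15.6.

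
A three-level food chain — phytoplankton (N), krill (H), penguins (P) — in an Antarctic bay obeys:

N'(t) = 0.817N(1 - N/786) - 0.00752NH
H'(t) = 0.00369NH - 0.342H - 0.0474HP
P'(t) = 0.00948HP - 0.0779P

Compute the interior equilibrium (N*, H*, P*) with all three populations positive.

N* ≈ 727, H* ≈ 8.22, P* ≈ 49.3

From dP/dt = 0: 0.00948H* = 0.0779, so H* = 8.22.
From dN/dt = 0: 0.817(1 - N*/786) = 0.00752·8.22, giving N* = 786·(1 - 0.0756) = 727.
From dH/dt = 0: 0.00369·727 - 0.342 = 0.0474P*, so P* = 2.34/0.0474 = 49.3.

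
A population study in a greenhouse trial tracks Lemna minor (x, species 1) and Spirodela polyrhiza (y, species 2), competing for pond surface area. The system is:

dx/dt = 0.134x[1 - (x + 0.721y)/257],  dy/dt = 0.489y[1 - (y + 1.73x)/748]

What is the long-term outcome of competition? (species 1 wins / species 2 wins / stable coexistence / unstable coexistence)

species 2 excludes species 1

Compare the nullcline intercepts: K1/α12 = 257/0.721 = 356 < K2 = 748; K2/α21 = 748/1.73 = 432 > K1 = 257.
Since the inequalities point opposite ways, species 2 can invade but species 1 cannot.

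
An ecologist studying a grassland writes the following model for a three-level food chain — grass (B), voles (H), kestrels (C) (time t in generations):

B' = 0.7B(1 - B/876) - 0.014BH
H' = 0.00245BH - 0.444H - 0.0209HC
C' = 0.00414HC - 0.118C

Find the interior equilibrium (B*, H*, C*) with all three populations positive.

From dC/dt = 0: 0.00414H* = 0.118, so H* = 28.5.
From dB/dt = 0: 0.7(1 - B*/876) = 0.014·28.5, giving B* = 876·(1 - 0.57) = 377.
From dH/dt = 0: 0.00245·377 - 0.444 = 0.0209C*, so C* = 0.479/0.0209 = 22.9.

B* ≈ 377, H* ≈ 28.5, C* ≈ 22.9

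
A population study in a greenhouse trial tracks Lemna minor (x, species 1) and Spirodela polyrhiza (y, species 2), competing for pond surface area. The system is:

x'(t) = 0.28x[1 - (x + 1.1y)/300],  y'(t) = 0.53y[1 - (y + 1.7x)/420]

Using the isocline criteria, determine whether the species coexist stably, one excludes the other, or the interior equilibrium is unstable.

unstable coexistence (outcome depends on initial conditions)

Compare the nullcline intercepts: K1/α12 = 300/1.1 = 273 < K2 = 420; K2/α21 = 420/1.7 = 247 < K1 = 300.
Since both are reversed, neither can invade when rare; the interior point is a saddle.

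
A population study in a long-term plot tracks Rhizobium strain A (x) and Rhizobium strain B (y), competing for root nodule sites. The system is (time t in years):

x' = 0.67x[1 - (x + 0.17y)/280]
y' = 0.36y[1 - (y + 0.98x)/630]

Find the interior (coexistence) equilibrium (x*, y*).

Setting both brackets to zero gives the nullclines x + 0.17y = 280 and 0.98x + y = 630.
Substituting y = 630 - 0.98x into the first: x(1 - 0.17·0.98) = 280 - 0.17·630.
So x* = 173/0.833 = 207, and then y* = 630 - 0.98·207 = 427.

x* ≈ 207, y* ≈ 427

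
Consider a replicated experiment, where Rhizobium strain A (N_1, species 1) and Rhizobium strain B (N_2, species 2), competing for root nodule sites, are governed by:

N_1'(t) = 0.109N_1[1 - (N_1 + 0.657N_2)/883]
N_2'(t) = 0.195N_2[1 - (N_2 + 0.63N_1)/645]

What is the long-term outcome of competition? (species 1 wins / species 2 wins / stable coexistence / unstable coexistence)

stable coexistence

Compare the nullcline intercepts: K1/α12 = 883/0.657 = 1340 > K2 = 645; K2/α21 = 645/0.63 = 1020 > K1 = 883.
Since both inequalities hold, each species can invade when rare, so the interior equilibrium is stable.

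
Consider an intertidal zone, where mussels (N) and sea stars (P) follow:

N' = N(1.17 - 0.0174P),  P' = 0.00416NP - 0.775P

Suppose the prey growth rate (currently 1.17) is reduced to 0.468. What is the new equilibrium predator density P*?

At the interior fixed point, setting dN/dt = 0 with N > 0 fixes P* = (prey growth rate)/(NP coefficient) — independent of the other coefficients.
With the change, P* = 0.468/0.0174 = 26.9; it falls from 67.2.

P* ≈ 26.9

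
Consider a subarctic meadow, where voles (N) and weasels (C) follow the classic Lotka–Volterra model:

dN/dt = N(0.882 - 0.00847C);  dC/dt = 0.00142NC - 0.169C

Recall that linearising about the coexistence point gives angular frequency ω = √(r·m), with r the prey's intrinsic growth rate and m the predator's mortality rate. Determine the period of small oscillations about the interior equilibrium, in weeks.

T ≈ 16.3 weeks

Here r = 0.882 and m = 0.169, so r·m = 0.149.
ω = √0.149 = 0.386 per week, hence T = 2π/ω ≈ 16.3 weeks.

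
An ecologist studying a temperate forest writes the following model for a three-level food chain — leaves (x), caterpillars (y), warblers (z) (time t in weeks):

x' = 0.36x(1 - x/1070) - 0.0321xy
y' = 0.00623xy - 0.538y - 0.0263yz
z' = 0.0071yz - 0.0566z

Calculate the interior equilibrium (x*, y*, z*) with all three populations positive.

From dz/dt = 0: 0.0071y* = 0.0566, so y* = 7.97.
From dx/dt = 0: 0.36(1 - x*/1070) = 0.0321·7.97, giving x* = 1070·(1 - 0.711) = 309.
From dy/dt = 0: 0.00623·309 - 0.538 = 0.0263z*, so z* = 1.39/0.0263 = 52.8.

x* ≈ 309, y* ≈ 7.97, z* ≈ 52.8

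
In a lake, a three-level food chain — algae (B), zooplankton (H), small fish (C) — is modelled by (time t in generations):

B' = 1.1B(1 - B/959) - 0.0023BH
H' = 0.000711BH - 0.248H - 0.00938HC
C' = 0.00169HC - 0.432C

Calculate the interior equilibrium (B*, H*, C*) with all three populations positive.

From dC/dt = 0: 0.00169H* = 0.432, so H* = 256.
From dB/dt = 0: 1.1(1 - B*/959) = 0.0023·256, giving B* = 959·(1 - 0.534) = 446.
From dH/dt = 0: 0.000711·446 - 0.248 = 0.00938C*, so C* = 0.0694/0.00938 = 7.4.

B* ≈ 446, H* ≈ 256, C* ≈ 7.4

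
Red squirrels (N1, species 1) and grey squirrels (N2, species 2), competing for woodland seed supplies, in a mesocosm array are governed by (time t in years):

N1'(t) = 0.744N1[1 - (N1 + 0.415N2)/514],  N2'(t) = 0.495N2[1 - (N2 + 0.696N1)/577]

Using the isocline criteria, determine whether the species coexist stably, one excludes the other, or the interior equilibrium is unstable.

stable coexistence

Compare the nullcline intercepts: K1/α12 = 514/0.415 = 1240 > K2 = 577; K2/α21 = 577/0.696 = 829 > K1 = 514.
Since both inequalities hold, each species can invade when rare, so the interior equilibrium is stable.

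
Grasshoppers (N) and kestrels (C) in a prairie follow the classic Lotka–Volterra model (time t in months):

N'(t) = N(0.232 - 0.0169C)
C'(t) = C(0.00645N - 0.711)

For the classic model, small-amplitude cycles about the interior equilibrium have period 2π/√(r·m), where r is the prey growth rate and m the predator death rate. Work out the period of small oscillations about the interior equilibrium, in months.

Here r = 0.232 and m = 0.711, so r·m = 0.165.
ω = √0.165 = 0.406 per month, hence T = 2π/ω ≈ 15.5 months.

T ≈ 15.5 months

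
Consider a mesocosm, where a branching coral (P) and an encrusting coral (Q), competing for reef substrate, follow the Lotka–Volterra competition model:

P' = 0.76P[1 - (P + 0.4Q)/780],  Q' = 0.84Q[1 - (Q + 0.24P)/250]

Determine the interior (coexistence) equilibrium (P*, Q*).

P* ≈ 752, Q* ≈ 69.5

Setting both brackets to zero gives the nullclines P + 0.4Q = 780 and 0.24P + Q = 250.
Substituting Q = 250 - 0.24P into the first: P(1 - 0.4·0.24) = 780 - 0.4·250.
So P* = 680/0.904 = 752, and then Q* = 250 - 0.24·752 = 69.5.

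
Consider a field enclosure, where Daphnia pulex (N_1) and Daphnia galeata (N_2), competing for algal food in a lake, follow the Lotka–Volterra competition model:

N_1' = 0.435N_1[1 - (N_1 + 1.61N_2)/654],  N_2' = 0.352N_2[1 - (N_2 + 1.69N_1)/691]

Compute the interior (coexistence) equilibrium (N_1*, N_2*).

N_1* ≈ 266, N_2* ≈ 241

Setting both brackets to zero gives the nullclines N_1 + 1.61N_2 = 654 and 1.69N_1 + N_2 = 691.
Substituting N_2 = 691 - 1.69N_1 into the first: N_1(1 - 1.61·1.69) = 654 - 1.61·691.
So N_1* = -459/-1.72 = 266, and then N_2* = 691 - 1.69·266 = 241.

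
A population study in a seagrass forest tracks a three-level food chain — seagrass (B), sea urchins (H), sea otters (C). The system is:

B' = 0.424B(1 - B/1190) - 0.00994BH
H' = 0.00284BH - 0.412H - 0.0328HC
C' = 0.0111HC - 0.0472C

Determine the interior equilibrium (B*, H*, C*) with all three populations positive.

From dC/dt = 0: 0.0111H* = 0.0472, so H* = 4.25.
From dB/dt = 0: 0.424(1 - B*/1190) = 0.00994·4.25, giving B* = 1190·(1 - 0.0997) = 1070.
From dH/dt = 0: 0.00284·1070 - 0.412 = 0.0328C*, so C* = 2.63/0.0328 = 80.2.

B* ≈ 1070, H* ≈ 4.25, C* ≈ 80.2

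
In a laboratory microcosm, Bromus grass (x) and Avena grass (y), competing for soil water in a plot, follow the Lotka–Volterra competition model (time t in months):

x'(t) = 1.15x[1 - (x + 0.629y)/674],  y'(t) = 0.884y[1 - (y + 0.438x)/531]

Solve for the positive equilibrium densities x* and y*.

Setting both brackets to zero gives the nullclines x + 0.629y = 674 and 0.438x + y = 531.
Substituting y = 531 - 0.438x into the first: x(1 - 0.629·0.438) = 674 - 0.629·531.
So x* = 340/0.724 = 469, and then y* = 531 - 0.438·469 = 325.

x* ≈ 469, y* ≈ 325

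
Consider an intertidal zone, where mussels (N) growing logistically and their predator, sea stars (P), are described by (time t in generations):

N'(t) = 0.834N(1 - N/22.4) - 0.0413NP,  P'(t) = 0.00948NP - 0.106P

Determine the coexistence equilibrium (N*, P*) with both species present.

N* ≈ 11.2, P* ≈ 10.1

From dP/dt = 0 with P > 0: 0.00948N* = 0.106, so N* = 11.2.
Substitute into dN/dt = 0: 0.834(1 - 11.2/22.4) = 0.0413P*.
The bracket is 0.501, giving P* = 0.418/0.0413 = 10.1.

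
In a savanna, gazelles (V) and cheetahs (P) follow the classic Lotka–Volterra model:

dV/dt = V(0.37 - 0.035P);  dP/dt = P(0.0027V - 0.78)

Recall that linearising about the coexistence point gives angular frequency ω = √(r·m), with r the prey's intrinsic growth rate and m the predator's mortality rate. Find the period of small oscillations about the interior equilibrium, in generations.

Here r = 0.37 and m = 0.78, so r·m = 0.289.
ω = √0.289 = 0.537 per generation, hence T = 2π/ω ≈ 11.7 generations.

T ≈ 11.7 generations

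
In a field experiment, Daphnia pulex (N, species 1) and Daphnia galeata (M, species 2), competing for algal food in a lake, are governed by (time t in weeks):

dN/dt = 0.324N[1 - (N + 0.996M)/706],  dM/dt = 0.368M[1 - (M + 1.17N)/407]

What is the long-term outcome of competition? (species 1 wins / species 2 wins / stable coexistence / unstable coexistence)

species 1 excludes species 2

Compare the nullcline intercepts: K1/α12 = 706/0.996 = 709 > K2 = 407; K2/α21 = 407/1.17 = 348 < K1 = 706.
Since the inequalities point opposite ways, species 1 can invade but species 2 cannot.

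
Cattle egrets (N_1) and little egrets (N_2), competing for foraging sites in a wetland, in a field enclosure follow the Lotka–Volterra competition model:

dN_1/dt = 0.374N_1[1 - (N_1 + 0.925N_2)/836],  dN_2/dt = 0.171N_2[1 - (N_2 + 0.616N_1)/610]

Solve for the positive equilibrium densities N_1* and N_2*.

Setting both brackets to zero gives the nullclines N_1 + 0.925N_2 = 836 and 0.616N_1 + N_2 = 610.
Substituting N_2 = 610 - 0.616N_1 into the first: N_1(1 - 0.925·0.616) = 836 - 0.925·610.
So N_1* = 272/0.43 = 632, and then N_2* = 610 - 0.616·632 = 221.

N_1* ≈ 632, N_2* ≈ 221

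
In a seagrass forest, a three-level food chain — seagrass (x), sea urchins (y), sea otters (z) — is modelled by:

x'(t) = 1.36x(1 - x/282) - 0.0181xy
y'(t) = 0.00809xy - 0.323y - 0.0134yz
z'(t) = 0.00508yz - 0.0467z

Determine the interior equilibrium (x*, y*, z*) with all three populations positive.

From dz/dt = 0: 0.00508y* = 0.0467, so y* = 9.19.
From dx/dt = 0: 1.36(1 - x*/282) = 0.0181·9.19, giving x* = 282·(1 - 0.122) = 247.
From dy/dt = 0: 0.00809·247 - 0.323 = 0.0134z*, so z* = 1.68/0.0134 = 125.

x* ≈ 247, y* ≈ 9.19, z* ≈ 125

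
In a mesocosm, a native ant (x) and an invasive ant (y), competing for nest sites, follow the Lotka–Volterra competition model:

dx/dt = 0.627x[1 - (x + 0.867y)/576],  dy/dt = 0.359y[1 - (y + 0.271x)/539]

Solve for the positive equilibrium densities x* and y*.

x* ≈ 142, y* ≈ 500

Setting both brackets to zero gives the nullclines x + 0.867y = 576 and 0.271x + y = 539.
Substituting y = 539 - 0.271x into the first: x(1 - 0.867·0.271) = 576 - 0.867·539.
So x* = 109/0.765 = 142, and then y* = 539 - 0.271·142 = 500.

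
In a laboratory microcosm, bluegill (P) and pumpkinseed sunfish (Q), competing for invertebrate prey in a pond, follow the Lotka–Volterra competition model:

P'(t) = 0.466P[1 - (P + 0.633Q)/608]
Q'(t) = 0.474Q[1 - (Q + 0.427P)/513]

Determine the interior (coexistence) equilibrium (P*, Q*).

Setting both brackets to zero gives the nullclines P + 0.633Q = 608 and 0.427P + Q = 513.
Substituting Q = 513 - 0.427P into the first: P(1 - 0.633·0.427) = 608 - 0.633·513.
So P* = 283/0.73 = 388, and then Q* = 513 - 0.427·388 = 347.

P* ≈ 388, Q* ≈ 347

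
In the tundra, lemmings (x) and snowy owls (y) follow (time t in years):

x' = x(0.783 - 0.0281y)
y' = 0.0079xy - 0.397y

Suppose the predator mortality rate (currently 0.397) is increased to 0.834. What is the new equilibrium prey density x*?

x* ≈ 106

At the interior fixed point, setting dy/dt = 0 with y > 0 fixes x* = (predator death rate)/(xy coefficient) — independent of the other coefficients.
With the change, x* = 0.834/0.0079 = 106; it rises from 50.3.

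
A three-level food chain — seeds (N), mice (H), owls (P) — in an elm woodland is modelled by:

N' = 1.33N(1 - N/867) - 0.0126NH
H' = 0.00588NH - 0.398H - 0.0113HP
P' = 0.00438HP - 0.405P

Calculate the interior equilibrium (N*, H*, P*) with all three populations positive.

N* ≈ 108, H* ≈ 92.5, P* ≈ 20.7

From dP/dt = 0: 0.00438H* = 0.405, so H* = 92.5.
From dN/dt = 0: 1.33(1 - N*/867) = 0.0126·92.5, giving N* = 867·(1 - 0.876) = 108.
From dH/dt = 0: 0.00588·108 - 0.398 = 0.0113P*, so P* = 0.234/0.0113 = 20.7.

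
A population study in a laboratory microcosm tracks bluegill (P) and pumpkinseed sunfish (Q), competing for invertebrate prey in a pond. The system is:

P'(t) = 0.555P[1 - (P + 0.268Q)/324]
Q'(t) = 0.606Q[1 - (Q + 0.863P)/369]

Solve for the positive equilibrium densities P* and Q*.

P* ≈ 293, Q* ≈ 116

Setting both brackets to zero gives the nullclines P + 0.268Q = 324 and 0.863P + Q = 369.
Substituting Q = 369 - 0.863P into the first: P(1 - 0.268·0.863) = 324 - 0.268·369.
So P* = 225/0.769 = 293, and then Q* = 369 - 0.863·293 = 116.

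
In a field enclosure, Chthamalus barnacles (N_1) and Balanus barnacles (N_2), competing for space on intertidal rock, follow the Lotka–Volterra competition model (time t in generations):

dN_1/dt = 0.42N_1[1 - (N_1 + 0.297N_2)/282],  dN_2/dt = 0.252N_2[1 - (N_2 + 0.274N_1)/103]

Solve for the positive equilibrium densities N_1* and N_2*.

Setting both brackets to zero gives the nullclines N_1 + 0.297N_2 = 282 and 0.274N_1 + N_2 = 103.
Substituting N_2 = 103 - 0.274N_1 into the first: N_1(1 - 0.297·0.274) = 282 - 0.297·103.
So N_1* = 251/0.919 = 274, and then N_2* = 103 - 0.274·274 = 28.

N_1* ≈ 274, N_2* ≈ 28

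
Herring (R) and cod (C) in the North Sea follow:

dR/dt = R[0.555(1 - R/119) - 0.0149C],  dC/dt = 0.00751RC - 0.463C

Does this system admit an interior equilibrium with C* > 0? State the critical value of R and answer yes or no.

The predator equation gives dC/dt > 0 only when R > 0.463/0.00751 = 61.7.
Without the predator, R → K = 119. Since 119 > 61.7, the predator can invade and persist.

Threshold R = 61.7; K > 61.7, so yes, the predator persists.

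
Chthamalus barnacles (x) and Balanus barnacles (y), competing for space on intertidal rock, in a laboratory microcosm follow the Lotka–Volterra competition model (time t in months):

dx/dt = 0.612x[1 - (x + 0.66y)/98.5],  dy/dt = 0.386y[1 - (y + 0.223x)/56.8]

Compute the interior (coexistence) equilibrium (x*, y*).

x* ≈ 71.5, y* ≈ 40.8

Setting both brackets to zero gives the nullclines x + 0.66y = 98.5 and 0.223x + y = 56.8.
Substituting y = 56.8 - 0.223x into the first: x(1 - 0.66·0.223) = 98.5 - 0.66·56.8.
So x* = 61/0.853 = 71.5, and then y* = 56.8 - 0.223·71.5 = 40.8.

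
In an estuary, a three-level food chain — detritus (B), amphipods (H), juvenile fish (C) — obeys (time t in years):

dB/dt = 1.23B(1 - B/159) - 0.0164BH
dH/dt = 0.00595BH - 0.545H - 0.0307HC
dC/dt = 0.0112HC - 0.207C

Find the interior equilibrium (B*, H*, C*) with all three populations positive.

From dC/dt = 0: 0.0112H* = 0.207, so H* = 18.5.
From dB/dt = 0: 1.23(1 - B*/159) = 0.0164·18.5, giving B* = 159·(1 - 0.246) = 120.
From dH/dt = 0: 0.00595·120 - 0.545 = 0.0307C*, so C* = 0.168/0.0307 = 5.47.

B* ≈ 120, H* ≈ 18.5, C* ≈ 5.47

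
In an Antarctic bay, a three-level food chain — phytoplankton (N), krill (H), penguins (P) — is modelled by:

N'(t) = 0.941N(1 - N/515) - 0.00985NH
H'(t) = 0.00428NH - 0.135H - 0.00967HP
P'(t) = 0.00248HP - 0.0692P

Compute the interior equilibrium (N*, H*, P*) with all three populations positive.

N* ≈ 365, H* ≈ 27.9, P* ≈ 147

From dP/dt = 0: 0.00248H* = 0.0692, so H* = 27.9.
From dN/dt = 0: 0.941(1 - N*/515) = 0.00985·27.9, giving N* = 515·(1 - 0.292) = 365.
From dH/dt = 0: 0.00428·365 - 0.135 = 0.00967P*, so P* = 1.43/0.00967 = 147.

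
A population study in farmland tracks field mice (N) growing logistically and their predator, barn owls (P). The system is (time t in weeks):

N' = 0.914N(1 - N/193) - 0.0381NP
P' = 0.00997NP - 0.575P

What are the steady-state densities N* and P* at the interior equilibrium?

N* ≈ 57.7, P* ≈ 16.8

From dP/dt = 0 with P > 0: 0.00997N* = 0.575, so N* = 57.7.
Substitute into dN/dt = 0: 0.914(1 - 57.7/193) = 0.0381P*.
The bracket is 0.701, giving P* = 0.641/0.0381 = 16.8.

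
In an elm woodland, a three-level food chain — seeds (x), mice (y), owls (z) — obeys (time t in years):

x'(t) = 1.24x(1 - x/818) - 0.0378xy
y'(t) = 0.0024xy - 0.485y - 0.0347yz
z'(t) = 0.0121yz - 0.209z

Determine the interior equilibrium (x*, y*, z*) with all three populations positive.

x* ≈ 387, y* ≈ 17.3, z* ≈ 12.8

From dz/dt = 0: 0.0121y* = 0.209, so y* = 17.3.
From dx/dt = 0: 1.24(1 - x*/818) = 0.0378·17.3, giving x* = 818·(1 - 0.527) = 387.
From dy/dt = 0: 0.0024·387 - 0.485 = 0.0347z*, so z* = 0.444/0.0347 = 12.8.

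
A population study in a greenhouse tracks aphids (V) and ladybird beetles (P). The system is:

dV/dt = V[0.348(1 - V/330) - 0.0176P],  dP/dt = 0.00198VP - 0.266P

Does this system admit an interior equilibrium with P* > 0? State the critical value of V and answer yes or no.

The predator equation gives dP/dt > 0 only when V > 0.266/0.00198 = 134.
Without the predator, V → K = 330. Since 330 > 134, the predator can invade and persist.

Threshold V = 134; K > 134, so yes, the predator persists.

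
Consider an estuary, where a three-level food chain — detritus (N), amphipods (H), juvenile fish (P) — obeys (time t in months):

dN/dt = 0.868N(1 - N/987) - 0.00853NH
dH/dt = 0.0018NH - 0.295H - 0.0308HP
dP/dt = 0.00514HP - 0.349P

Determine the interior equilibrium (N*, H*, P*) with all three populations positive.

N* ≈ 328, H* ≈ 67.9, P* ≈ 9.62

From dP/dt = 0: 0.00514H* = 0.349, so H* = 67.9.
From dN/dt = 0: 0.868(1 - N*/987) = 0.00853·67.9, giving N* = 987·(1 - 0.667) = 328.
From dH/dt = 0: 0.0018·328 - 0.295 = 0.0308P*, so P* = 0.296/0.0308 = 9.62.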